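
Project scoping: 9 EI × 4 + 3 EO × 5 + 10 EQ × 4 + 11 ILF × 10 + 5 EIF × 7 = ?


UFP = EI*4 + EO*5 + EQ*4 + ILF*10 + EIF*7
UFP = 9*4 + 3*5 + 10*4 + 11*10 + 5*7
UFP = 36 + 15 + 40 + 110 + 35
UFP = 236

236


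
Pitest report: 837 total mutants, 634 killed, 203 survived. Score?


Mutation score = killed / total * 100
Mutation score = 634 / 837 * 100
Mutation score = 75.75%

75.75%


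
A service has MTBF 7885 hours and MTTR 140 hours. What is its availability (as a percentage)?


Availability = MTBF / (MTBF + MTTR)
Availability = 7885 / (7885 + 140)
Availability = 7885 / 8025
Availability = 98.2555%

98.2555%


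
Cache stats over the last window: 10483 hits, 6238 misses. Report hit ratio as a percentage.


Formula: hit rate = hits / (hits + misses) * 100
hit rate = 10483 / (10483 + 6238) * 100
hit rate = 10483 / 16721 * 100
hit rate = 62.69%

62.69%


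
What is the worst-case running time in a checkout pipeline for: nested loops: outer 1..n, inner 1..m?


Reasoning: product of independent bounds
Complexity: O(n*m)

O(n*m)


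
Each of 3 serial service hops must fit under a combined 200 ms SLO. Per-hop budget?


Formula: per_stage = total_budget / stages
per_stage = 200 / 3
per_stage = 66.67 ms

66.67 ms


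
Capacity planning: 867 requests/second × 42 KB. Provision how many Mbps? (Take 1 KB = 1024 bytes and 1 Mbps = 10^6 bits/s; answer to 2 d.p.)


Formula: Mbps = payload_bytes * RPS * 8 / 1e6
Payload per request = 42 KB = 42 * 1024 = 43008 bytes
Total bytes/sec = 43008 * 867 = 37287936
Total bits/sec = 37287936 * 8 = 298303488
Mbps = 298303488 / 1e6 = 298.3

298.3 Mbps


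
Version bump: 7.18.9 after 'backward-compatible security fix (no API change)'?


Current: 7.18.9
Change category: 'backward-compatible security fix (no API change)' → patch bump
SemVer rule: patch bump → increment PATCH (MAJOR and MINOR unchanged)
New: 7.18.10

7.18.10


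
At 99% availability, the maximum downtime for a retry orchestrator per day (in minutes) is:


Formula: allowed downtime = period * (100 - SLA) / 100
Period (day) = 1440 minutes
Unavailability fraction = (100 - 99.0) / 100
Allowed downtime = 1440 * (100 - 99.0) / 100
Allowed downtime = 14.4 minutes

14.4 minutes


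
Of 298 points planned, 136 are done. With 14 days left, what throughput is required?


Formula: Required rate = Remaining points / Days left
Remaining = 298 - 136 = 162 points
Required rate = 162 / 14 = 11.57 points/day

11.57 points/day


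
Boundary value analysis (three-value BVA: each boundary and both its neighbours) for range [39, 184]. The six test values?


Range: [39, 184]
Boundaries: just below min, min, min+1, max-1, max, just above max
Values: [38, 39, 40, 183, 184, 185]

[38, 39, 40, 183, 184, 185]


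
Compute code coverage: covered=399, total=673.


Coverage = covered / total * 100
Coverage = 399 / 673 * 100
Coverage = 59.29%

59.29%


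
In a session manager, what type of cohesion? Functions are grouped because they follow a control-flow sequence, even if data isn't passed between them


Reasoning: Grouped by order of execution within a routine, not by data flow
Type: Procedural cohesion

Procedural cohesion


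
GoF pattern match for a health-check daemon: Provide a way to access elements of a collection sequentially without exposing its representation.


This matches the Iterator pattern

Iterator


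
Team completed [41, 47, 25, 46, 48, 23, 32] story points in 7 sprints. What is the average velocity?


Formula: Avg velocity = Total points / Number of sprints
Points: [41, 47, 25, 46, 48, 23, 32]
Sum = 41 + 47 + 25 + 46 + 48 + 23 + 32 = 262
Avg velocity = 262 / 7 = 37.43 points/sprint

37.43 points/sprint


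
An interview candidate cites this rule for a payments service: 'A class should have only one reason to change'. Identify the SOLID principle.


This describes the Single Responsibility Principle (SRP)

Single Responsibility Principle (SRP)


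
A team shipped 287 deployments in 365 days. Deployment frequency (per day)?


Formula: deployments per day = releases / days
= 287 / 365
= 0.786 deploys/day
(equivalently, 5.5 deploys/week)

0.786 deploys/day


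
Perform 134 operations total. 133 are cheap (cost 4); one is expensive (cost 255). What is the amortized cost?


Formula: Amortized cost = Total cost / Operations
Total cost = (133 * 4) + (1 * 255)
Total cost = 532 + 255 = 787
Amortized = 787 / 134 = 5.8731

5.8731


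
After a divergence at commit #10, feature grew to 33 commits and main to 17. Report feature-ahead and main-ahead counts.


Common ancestor: commit #10
feature commits after divergence: 33 - 10 = 23
main commits after divergence: 17 - 10 = 7
feature is 23 commits ahead of main
main is 7 commits ahead of feature

feature ahead: 23, main ahead: 7


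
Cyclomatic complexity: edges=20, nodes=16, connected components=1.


Formula: V(G) = E - N + 2P
V(G) = 20 - 16 + 2*1
V(G) = 4 + 2
V(G) = 6

6


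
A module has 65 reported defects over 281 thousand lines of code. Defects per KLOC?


Defect density = defects / KLOC
Defect density = 65 / 281
Defect density = 0.231 defects/KLOC

0.231 defects/KLOC


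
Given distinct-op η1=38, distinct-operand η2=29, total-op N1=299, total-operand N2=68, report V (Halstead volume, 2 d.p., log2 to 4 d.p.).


Formula: V = N * log2(η), where N = N1 + N2 and η = η1 + η2
η = 38 + 29 = 67
N = 299 + 68 = 367
log2(67) ≈ 6.0661
V = 367 * 6.0661 = 2226.26

2226.26


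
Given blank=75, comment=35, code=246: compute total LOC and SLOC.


Total LOC = blank + comment + code
Total LOC = 75 + 35 + 246 = 356
SLOC (source only) = code = 246

Total LOC: 356, SLOC: 246


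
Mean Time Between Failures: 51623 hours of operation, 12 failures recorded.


Formula: MTBF = Total operating time / Number of failures
MTBF = 51623 / 12
MTBF = 4301.92 hours

4301.92 hours


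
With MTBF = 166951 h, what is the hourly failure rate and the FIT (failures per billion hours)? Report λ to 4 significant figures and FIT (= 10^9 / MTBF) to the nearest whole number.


Formula: λ = 1 / MTBF; FIT = λ × 1e9 = 1e9 / MTBF
λ = 1 / 166951 ≈ 5.990e-06 failures/hour
FIT = 1e9 / 166951 ≈ 5990 failures per 1e9 hours (nearest whole number)

λ = 5.990e-06 /h, FIT = 5990


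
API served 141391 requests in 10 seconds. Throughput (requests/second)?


Formula: throughput = requests / seconds
throughput = 141391 / 10
throughput = 14139.1 requests/second

14139.1 requests/second


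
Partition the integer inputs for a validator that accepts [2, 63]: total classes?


Valid range: [2, 63]
Class 1: x < 2 — invalid
Class 2: 2 ≤ x ≤ 63 — valid
Class 3: x > 63 — invalid
Total equivalence classes: 3

3 equivalence classes


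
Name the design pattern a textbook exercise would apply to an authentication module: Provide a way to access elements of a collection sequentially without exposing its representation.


This matches the Iterator pattern

Iterator


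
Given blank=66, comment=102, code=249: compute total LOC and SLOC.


Total LOC = blank + comment + code
Total LOC = 66 + 102 + 249 = 417
SLOC (source only) = code = 249

Total LOC: 417, SLOC: 249


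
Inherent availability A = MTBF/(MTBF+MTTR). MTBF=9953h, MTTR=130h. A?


Availability = MTBF / (MTBF + MTTR)
Availability = 9953 / (9953 + 130)
Availability = 9953 / 10083
Availability = 98.7107%

98.7107%


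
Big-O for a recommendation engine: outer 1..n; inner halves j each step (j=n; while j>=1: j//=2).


Reasoning: n times log n
Complexity: O(n log n)

O(n log n)


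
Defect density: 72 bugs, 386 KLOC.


Defect density = defects / KLOC
Defect density = 72 / 386
Defect density = 0.187 defects/KLOC

0.187 defects/KLOC


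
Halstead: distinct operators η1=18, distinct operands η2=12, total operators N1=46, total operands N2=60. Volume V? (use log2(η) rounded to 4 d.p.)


Formula: V = N * log2(η), where N = N1 + N2 and η = η1 + η2
η = 18 + 12 = 30
N = 46 + 60 = 106
log2(30) ≈ 4.9069
V = 106 * 4.9069 = 520.13

520.13


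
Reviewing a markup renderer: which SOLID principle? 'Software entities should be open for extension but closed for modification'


This describes the Open/Closed Principle (OCP)

Open/Closed Principle (OCP)


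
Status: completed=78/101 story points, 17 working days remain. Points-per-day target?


Formula: Required rate = Remaining points / Days left
Remaining = 101 - 78 = 23 points
Required rate = 23 / 17 = 1.35 points/day

1.35 points/day


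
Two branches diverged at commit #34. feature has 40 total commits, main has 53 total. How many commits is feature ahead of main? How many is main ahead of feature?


Common ancestor: commit #34
feature commits after divergence: 40 - 34 = 6
main commits after divergence: 53 - 34 = 19
feature is 6 commits ahead of main
main is 19 commits ahead of feature

feature ahead: 6, main ahead: 19


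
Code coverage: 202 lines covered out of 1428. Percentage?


Coverage = covered / total * 100
Coverage = 202 / 1428 * 100
Coverage = 14.15%

14.15%


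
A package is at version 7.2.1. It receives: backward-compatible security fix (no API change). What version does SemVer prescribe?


Current: 7.2.1
Change category: 'backward-compatible security fix (no API change)' → patch bump
SemVer rule: patch bump → increment PATCH (MAJOR and MINOR unchanged)
New: 7.2.2

7.2.2


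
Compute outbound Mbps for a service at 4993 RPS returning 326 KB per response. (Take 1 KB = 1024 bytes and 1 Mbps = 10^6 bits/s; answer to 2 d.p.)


Formula: Mbps = payload_bytes * RPS * 8 / 1e6
Payload per request = 326 KB = 326 * 1024 = 333824 bytes
Total bytes/sec = 333824 * 4993 = 1666783232
Total bits/sec = 1666783232 * 8 = 13334265856
Mbps = 13334265856 / 1e6 = 13334.27

13334.27 Mbps


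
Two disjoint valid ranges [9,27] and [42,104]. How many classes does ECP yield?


Valid ranges: [9,27] and [42,104]
Class 1: x < 9 — invalid
Class 2: 9 ≤ x ≤ 27 — valid
Class 3: 27 < x < 42 — invalid (gap between ranges)
Class 4: 42 ≤ x ≤ 104 — valid
Class 5: x > 104 — invalid
Total equivalence classes: 5

5 equivalence classes


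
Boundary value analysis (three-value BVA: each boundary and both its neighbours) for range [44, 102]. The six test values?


Range: [44, 102]
Boundaries: just below min, min, min+1, max-1, max, just above max
Values: [43, 44, 45, 101, 102, 103]

[43, 44, 45, 101, 102, 103]


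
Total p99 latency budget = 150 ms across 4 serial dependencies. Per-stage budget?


Formula: per_stage = total_budget / stages
per_stage = 150 / 4
per_stage = 37.5 ms

37.5 ms


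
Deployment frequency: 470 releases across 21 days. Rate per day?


Formula: deployments per day = releases / days
= 470 / 21
= 22.381 deploys/day
(equivalently, 156.67 deploys/week)

22.381 deploys/day


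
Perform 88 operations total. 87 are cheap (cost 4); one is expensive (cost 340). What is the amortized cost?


Formula: Amortized cost = Total cost / Operations
Total cost = (87 * 4) + (1 * 340)
Total cost = 348 + 340 = 688
Amortized = 688 / 88 = 7.8182

7.8182


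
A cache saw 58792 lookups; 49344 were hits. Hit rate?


Formula: hit rate = hits / (hits + misses) * 100
hit rate = 49344 / (49344 + 9448) * 100
hit rate = 49344 / 58792 * 100
hit rate = 83.93%

83.93%


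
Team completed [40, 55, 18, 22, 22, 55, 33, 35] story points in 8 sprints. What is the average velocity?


Formula: Avg velocity = Total points / Number of sprints
Points: [40, 55, 18, 22, 22, 55, 33, 35]
Sum = 40 + 55 + 18 + 22 + 22 + 55 + 33 + 35 = 280
Avg velocity = 280 / 8 = 35.0 points/sprint

35.0 points/sprint


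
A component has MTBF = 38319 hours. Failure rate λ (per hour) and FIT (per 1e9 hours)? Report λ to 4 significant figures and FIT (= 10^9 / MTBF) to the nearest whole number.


Formula: λ = 1 / MTBF; FIT = λ × 1e9 = 1e9 / MTBF
λ = 1 / 38319 ≈ 2.610e-05 failures/hour
FIT = 1e9 / 38319 ≈ 26097 failures per 1e9 hours (nearest whole number)

λ = 2.610e-05 /h, FIT = 26097


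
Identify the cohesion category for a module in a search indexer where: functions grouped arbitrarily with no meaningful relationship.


Reasoning: Worst: random grouping
Type: Coincidental cohesion

Coincidental cohesion


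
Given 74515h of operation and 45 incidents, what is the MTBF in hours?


Formula: MTBF = Total operating time / Number of failures
MTBF = 74515 / 45
MTBF = 1655.89 hours

1655.89 hours


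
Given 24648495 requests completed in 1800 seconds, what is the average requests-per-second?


Formula: throughput = requests / seconds
throughput = 24648495 / 1800
throughput = 13693.61 requests/second

13693.61 requests/second


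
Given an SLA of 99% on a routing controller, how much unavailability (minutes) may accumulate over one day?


Formula: allowed downtime = period * (100 - SLA) / 100
Period (day) = 1440 minutes
Unavailability fraction = (100 - 99.0) / 100
Allowed downtime = 1440 * (100 - 99.0) / 100
Allowed downtime = 14.4 minutes

14.4 minutes


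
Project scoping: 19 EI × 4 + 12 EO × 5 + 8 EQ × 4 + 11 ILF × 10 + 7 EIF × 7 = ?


UFP = EI*4 + EO*5 + EQ*4 + ILF*10 + EIF*7
UFP = 19*4 + 12*5 + 8*4 + 11*10 + 7*7
UFP = 76 + 60 + 32 + 110 + 49
UFP = 327

327


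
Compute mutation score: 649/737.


Mutation score = killed / total * 100
Mutation score = 649 / 737 * 100
Mutation score = 88.06%

88.06%


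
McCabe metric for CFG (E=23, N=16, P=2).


Formula: V(G) = E - N + 2P
V(G) = 23 - 16 + 2*2
V(G) = 7 + 4
V(G) = 11

11


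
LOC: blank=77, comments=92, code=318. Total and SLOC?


Total LOC = blank + comment + code
Total LOC = 77 + 92 + 318 = 487
SLOC (source only) = code = 318

Total LOC: 487, SLOC: 318


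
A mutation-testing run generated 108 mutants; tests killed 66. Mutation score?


Mutation score = killed / total * 100
Mutation score = 66 / 108 * 100
Mutation score = 61.11%

61.11%


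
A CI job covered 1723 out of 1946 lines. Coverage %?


Coverage = covered / total * 100
Coverage = 1723 / 1946 * 100
Coverage = 88.54%

88.54%


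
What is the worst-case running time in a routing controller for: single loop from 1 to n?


Reasoning: one pass through n items
Complexity: O(n)

O(n)


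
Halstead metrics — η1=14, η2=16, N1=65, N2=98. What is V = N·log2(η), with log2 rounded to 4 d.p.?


Formula: V = N * log2(η), where N = N1 + N2 and η = η1 + η2
η = 14 + 16 = 30
N = 65 + 98 = 163
log2(30) ≈ 4.9069
V = 163 * 4.9069 = 799.82

799.82


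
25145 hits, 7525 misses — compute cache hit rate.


Formula: hit rate = hits / (hits + misses) * 100
hit rate = 25145 / (25145 + 7525) * 100
hit rate = 25145 / 32670 * 100
hit rate = 76.97%

76.97%


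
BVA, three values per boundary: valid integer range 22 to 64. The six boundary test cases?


Range: [22, 64]
Boundaries: just below min, min, min+1, max-1, max, just above max
Values: [21, 22, 23, 63, 64, 65]

[21, 22, 23, 63, 64, 65]


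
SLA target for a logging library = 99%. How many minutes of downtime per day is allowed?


Formula: allowed downtime = period * (100 - SLA) / 100
Period (day) = 1440 minutes
Unavailability fraction = (100 - 99.0) / 100
Allowed downtime = 1440 * (100 - 99.0) / 100
Allowed downtime = 14.4 minutes

14.4 minutes


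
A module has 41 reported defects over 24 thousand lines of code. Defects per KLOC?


Defect density = defects / KLOC
Defect density = 41 / 24
Defect density = 1.708 defects/KLOC

1.708 defects/KLOC


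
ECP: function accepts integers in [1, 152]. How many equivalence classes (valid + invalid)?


Valid range: [1, 152]
Class 1: x < 1 — invalid
Class 2: 1 ≤ x ≤ 152 — valid
Class 3: x > 152 — invalid
Total equivalence classes: 3

3 equivalence classes


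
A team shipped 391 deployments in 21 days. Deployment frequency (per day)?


Formula: deployments per day = releases / days
= 391 / 21
= 18.619 deploys/day
(equivalently, 130.33 deploys/week)

18.619 deploys/day


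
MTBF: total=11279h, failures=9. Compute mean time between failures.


Formula: MTBF = Total operating time / Number of failures
MTBF = 11279 / 9
MTBF = 1253.22 hours

1253.22 hours


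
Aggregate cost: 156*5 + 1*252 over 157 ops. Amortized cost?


Formula: Amortized cost = Total cost / Operations
Total cost = (156 * 5) + (1 * 252)
Total cost = 780 + 252 = 1032
Amortized = 1032 / 157 = 6.5732

6.5732


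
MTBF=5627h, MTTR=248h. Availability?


Availability = MTBF / (MTBF + MTTR)
Availability = 5627 / (5627 + 248)
Availability = 5627 / 5875
Availability = 95.7787%

95.7787%


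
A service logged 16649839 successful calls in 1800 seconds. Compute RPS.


Formula: throughput = requests / seconds
throughput = 16649839 / 1800
throughput = 9249.91 requests/second

9249.91 requests/second


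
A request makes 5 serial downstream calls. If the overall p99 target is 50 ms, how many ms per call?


Formula: per_stage = total_budget / stages
per_stage = 50 / 5
per_stage = 10.0 ms

10.0 ms


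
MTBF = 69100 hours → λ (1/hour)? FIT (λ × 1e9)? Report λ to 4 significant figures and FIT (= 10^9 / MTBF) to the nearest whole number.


Formula: λ = 1 / MTBF; FIT = λ × 1e9 = 1e9 / MTBF
λ = 1 / 69100 ≈ 1.447e-05 failures/hour
FIT = 1e9 / 69100 ≈ 14472 failures per 1e9 hours (nearest whole number)

λ = 1.447e-05 /h, FIT = 14472


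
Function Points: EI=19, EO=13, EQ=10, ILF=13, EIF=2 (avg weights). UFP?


UFP = EI*4 + EO*5 + EQ*4 + ILF*10 + EIF*7
UFP = 19*4 + 13*5 + 10*4 + 13*10 + 2*7
UFP = 76 + 65 + 40 + 130 + 14
UFP = 325

325


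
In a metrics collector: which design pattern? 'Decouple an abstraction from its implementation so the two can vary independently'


This matches the Bridge pattern

Bridge


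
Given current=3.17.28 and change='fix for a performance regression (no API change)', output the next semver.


Current: 3.17.28
Change category: 'fix for a performance regression (no API change)' → patch bump
SemVer rule: patch bump → increment PATCH (MAJOR and MINOR unchanged)
New: 3.17.29

3.17.29


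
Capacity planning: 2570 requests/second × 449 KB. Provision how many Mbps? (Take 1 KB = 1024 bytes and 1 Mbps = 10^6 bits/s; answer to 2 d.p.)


Formula: Mbps = payload_bytes * RPS * 8 / 1e6
Payload per request = 449 KB = 449 * 1024 = 459776 bytes
Total bytes/sec = 459776 * 2570 = 1181624320
Total bits/sec = 1181624320 * 8 = 9452994560
Mbps = 9452994560 / 1e6 = 9452.99

9452.99 Mbps


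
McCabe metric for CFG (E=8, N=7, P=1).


Formula: V(G) = E - N + 2P
V(G) = 8 - 7 + 2*1
V(G) = 1 + 2
V(G) = 3

3


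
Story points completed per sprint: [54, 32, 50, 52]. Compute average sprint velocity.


Formula: Avg velocity = Total points / Number of sprints
Points: [54, 32, 50, 52]
Sum = 54 + 32 + 50 + 52 = 188
Avg velocity = 188 / 4 = 47.0 points/sprint

47.0 points/sprint


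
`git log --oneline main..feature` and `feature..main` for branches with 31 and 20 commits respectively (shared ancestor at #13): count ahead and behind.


Common ancestor: commit #13
feature commits after divergence: 31 - 13 = 18
main commits after divergence: 20 - 13 = 7
feature is 18 commits ahead of main
main is 7 commits ahead of feature

feature ahead: 18, main ahead: 7


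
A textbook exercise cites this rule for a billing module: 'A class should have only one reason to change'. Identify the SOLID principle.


This describes the Single Responsibility Principle (SRP)

Single Responsibility Principle (SRP)


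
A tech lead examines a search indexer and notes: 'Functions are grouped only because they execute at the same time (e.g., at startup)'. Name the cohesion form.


Reasoning: Related by timing only
Type: Temporal cohesion

Temporal cohesion


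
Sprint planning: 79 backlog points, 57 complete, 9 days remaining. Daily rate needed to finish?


Formula: Required rate = Remaining points / Days left
Remaining = 79 - 57 = 22 points
Required rate = 22 / 9 = 2.44 points/day

2.44 points/day


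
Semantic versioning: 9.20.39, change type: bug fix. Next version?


Current: 9.20.39
Change category: 'bug fix' → patch bump
SemVer rule: patch bump → increment PATCH (MAJOR and MINOR unchanged)
New: 9.20.40

9.20.40


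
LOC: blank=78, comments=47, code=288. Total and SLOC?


Total LOC = blank + comment + code
Total LOC = 78 + 47 + 288 = 413
SLOC (source only) = code = 288

Total LOC: 413, SLOC: 288


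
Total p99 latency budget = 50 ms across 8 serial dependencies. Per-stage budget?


Formula: per_stage = total_budget / stages
per_stage = 50 / 8
per_stage = 6.25 ms

6.25 ms


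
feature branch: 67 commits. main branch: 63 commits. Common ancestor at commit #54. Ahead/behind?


Common ancestor: commit #54
feature commits after divergence: 67 - 54 = 13
main commits after divergence: 63 - 54 = 9
feature is 13 commits ahead of main
main is 9 commits ahead of feature

feature ahead: 13, main ahead: 9


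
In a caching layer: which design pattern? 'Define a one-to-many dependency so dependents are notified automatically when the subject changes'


This matches the Observer pattern

Observer


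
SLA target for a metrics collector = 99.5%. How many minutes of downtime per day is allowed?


Formula: allowed downtime = period * (100 - SLA) / 100
Period (day) = 1440 minutes
Unavailability fraction = (100 - 99.5) / 100
Allowed downtime = 1440 * (100 - 99.5) / 100
Allowed downtime = 7.2 minutes

7.2 minutes


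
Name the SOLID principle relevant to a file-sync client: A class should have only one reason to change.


This describes the Single Responsibility Principle (SRP)

Single Responsibility Principle (SRP)


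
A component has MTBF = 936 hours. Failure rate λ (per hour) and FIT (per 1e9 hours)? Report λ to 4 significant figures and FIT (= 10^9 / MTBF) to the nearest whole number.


Formula: λ = 1 / MTBF; FIT = λ × 1e9 = 1e9 / MTBF
λ = 1 / 936 ≈ 1.068e-03 failures/hour
FIT = 1e9 / 936 ≈ 1068376 failures per 1e9 hours (nearest whole number)

λ = 1.068e-03 /h, FIT = 1068376


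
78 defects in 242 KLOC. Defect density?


Defect density = defects / KLOC
Defect density = 78 / 242
Defect density = 0.322 defects/KLOC

0.322 defects/KLOC


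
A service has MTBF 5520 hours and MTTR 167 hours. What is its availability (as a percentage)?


Availability = MTBF / (MTBF + MTTR)
Availability = 5520 / (5520 + 167)
Availability = 5520 / 5687
Availability = 97.0635%

97.0635%


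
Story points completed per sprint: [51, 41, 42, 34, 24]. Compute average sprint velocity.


Formula: Avg velocity = Total points / Number of sprints
Points: [51, 41, 42, 34, 24]
Sum = 51 + 41 + 42 + 34 + 24 = 192
Avg velocity = 192 / 5 = 38.4 points/sprint

38.4 points/sprint


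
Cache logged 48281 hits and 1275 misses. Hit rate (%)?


Formula: hit rate = hits / (hits + misses) * 100
hit rate = 48281 / (48281 + 1275) * 100
hit rate = 48281 / 49556 * 100
hit rate = 97.43%

97.43%


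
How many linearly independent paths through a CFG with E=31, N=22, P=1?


Formula: V(G) = E - N + 2P
V(G) = 31 - 22 + 2*1
V(G) = 9 + 2
V(G) = 11

11


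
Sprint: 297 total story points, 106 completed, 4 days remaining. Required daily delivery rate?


Formula: Required rate = Remaining points / Days left
Remaining = 297 - 106 = 191 points
Required rate = 191 / 4 = 47.75 points/day

47.75 points/day


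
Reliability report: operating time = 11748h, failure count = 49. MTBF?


Formula: MTBF = Total operating time / Number of failures
MTBF = 11748 / 49
MTBF = 239.76 hours

239.76 hours


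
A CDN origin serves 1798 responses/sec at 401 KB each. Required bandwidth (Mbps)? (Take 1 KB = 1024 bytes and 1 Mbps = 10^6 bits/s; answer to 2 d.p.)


Formula: Mbps = payload_bytes * RPS * 8 / 1e6
Payload per request = 401 KB = 401 * 1024 = 410624 bytes
Total bytes/sec = 410624 * 1798 = 738301952
Total bits/sec = 738301952 * 8 = 5906415616
Mbps = 5906415616 / 1e6 = 5906.42

5906.42 Mbps


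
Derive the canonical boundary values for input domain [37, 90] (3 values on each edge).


Range: [37, 90]
Boundaries: just below min, min, min+1, max-1, max, just above max
Values: [36, 37, 38, 89, 90, 91]

[36, 37, 38, 89, 90, 91]


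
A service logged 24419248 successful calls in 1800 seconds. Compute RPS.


Formula: throughput = requests / seconds
throughput = 24419248 / 1800
throughput = 13566.25 requests/second

13566.25 requests/second


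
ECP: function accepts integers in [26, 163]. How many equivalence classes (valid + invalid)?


Valid range: [26, 163]
Class 1: x < 26 — invalid
Class 2: 26 ≤ x ≤ 163 — valid
Class 3: x > 163 — invalid
Total equivalence classes: 3

3 equivalence classes


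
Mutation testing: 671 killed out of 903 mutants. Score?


Mutation score = killed / total * 100
Mutation score = 671 / 903 * 100
Mutation score = 74.31%

74.31%


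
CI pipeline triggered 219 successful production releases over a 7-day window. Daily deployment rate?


Formula: deployments per day = releases / days
= 219 / 7
= 31.286 deploys/day
(equivalently, 219.0 deploys/week)

31.286 deploys/day


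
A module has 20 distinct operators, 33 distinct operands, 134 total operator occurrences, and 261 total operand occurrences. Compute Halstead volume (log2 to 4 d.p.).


Formula: V = N * log2(η), where N = N1 + N2 and η = η1 + η2
η = 20 + 33 = 53
N = 134 + 261 = 395
log2(53) ≈ 5.7279
V = 395 * 5.7279 = 2262.52

2262.52


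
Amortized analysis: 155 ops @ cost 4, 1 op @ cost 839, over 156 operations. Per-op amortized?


Formula: Amortized cost = Total cost / Operations
Total cost = (155 * 4) + (1 * 839)
Total cost = 620 + 839 = 1459
Amortized = 1459 / 156 = 9.3526

9.3526


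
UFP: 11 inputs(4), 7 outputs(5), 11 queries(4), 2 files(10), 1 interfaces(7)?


UFP = EI*4 + EO*5 + EQ*4 + ILF*10 + EIF*7
UFP = 11*4 + 7*5 + 11*4 + 2*10 + 1*7
UFP = 44 + 35 + 44 + 20 + 7
UFP = 150

150


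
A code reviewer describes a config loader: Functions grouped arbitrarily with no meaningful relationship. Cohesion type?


Reasoning: Worst: random grouping
Type: Coincidental cohesion

Coincidental cohesion


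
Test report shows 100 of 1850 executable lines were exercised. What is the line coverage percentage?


Coverage = covered / total * 100
Coverage = 100 / 1850 * 100
Coverage = 5.41%

5.41%


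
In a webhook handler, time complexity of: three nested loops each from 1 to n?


Reasoning: three levels of nesting over n
Complexity: O(n^3)

O(n^3)


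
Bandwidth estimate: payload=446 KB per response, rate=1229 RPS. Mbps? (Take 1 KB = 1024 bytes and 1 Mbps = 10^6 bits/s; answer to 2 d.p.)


Formula: Mbps = payload_bytes * RPS * 8 / 1e6
Payload per request = 446 KB = 446 * 1024 = 456704 bytes
Total bytes/sec = 456704 * 1229 = 561289216
Total bits/sec = 561289216 * 8 = 4490313728
Mbps = 4490313728 / 1e6 = 4490.31

4490.31 Mbps


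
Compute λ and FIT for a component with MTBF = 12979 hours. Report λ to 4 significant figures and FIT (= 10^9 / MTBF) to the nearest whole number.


Formula: λ = 1 / MTBF; FIT = λ × 1e9 = 1e9 / MTBF
λ = 1 / 12979 ≈ 7.705e-05 failures/hour
FIT = 1e9 / 12979 ≈ 77048 failures per 1e9 hours (nearest whole number)

λ = 7.705e-05 /h, FIT = 77048


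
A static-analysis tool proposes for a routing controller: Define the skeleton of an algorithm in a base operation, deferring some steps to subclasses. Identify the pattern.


This matches the Template Method pattern

Template Method


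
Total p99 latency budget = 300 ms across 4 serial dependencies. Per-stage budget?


Formula: per_stage = total_budget / stages
per_stage = 300 / 4
per_stage = 75.0 ms

75.0 ms


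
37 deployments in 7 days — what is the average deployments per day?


Formula: deployments per day = releases / days
= 37 / 7
= 5.286 deploys/day
(equivalently, 37.0 deploys/week)

5.286 deploys/day


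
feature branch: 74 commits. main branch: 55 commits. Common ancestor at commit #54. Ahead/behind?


Common ancestor: commit #54
feature commits after divergence: 74 - 54 = 20
main commits after divergence: 55 - 54 = 1
feature is 20 commits ahead of main
main is 1 commits ahead of feature

feature ahead: 20, main ahead: 1


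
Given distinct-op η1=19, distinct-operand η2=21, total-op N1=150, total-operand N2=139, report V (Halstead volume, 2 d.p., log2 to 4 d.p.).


Formula: V = N * log2(η), where N = N1 + N2 and η = η1 + η2
η = 19 + 21 = 40
N = 150 + 139 = 289
log2(40) ≈ 5.3219
V = 289 * 5.3219 = 1538.03

1538.03


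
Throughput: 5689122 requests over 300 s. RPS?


Formula: throughput = requests / seconds
throughput = 5689122 / 300
throughput = 18963.74 requests/second

18963.74 requests/second


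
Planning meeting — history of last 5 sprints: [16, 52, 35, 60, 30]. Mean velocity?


Formula: Avg velocity = Total points / Number of sprints
Points: [16, 52, 35, 60, 30]
Sum = 16 + 52 + 35 + 60 + 30 = 193
Avg velocity = 193 / 5 = 38.6 points/sprint

38.6 points/sprint


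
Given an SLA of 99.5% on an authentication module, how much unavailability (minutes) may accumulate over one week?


Formula: allowed downtime = period * (100 - SLA) / 100
Period (week) = 10080 minutes
Unavailability fraction = (100 - 99.5) / 100
Allowed downtime = 10080 * (100 - 99.5) / 100
Allowed downtime = 50.4 minutes

50.4 minutes


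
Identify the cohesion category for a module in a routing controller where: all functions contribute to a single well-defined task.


Reasoning: Best: single purpose
Type: Functional cohesion

Functional cohesion


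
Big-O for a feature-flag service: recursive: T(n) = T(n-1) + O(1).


Reasoning: linear recursion with constant work per frame
Complexity: O(n)

O(n)


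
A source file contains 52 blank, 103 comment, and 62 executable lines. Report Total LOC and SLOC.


Total LOC = blank + comment + code
Total LOC = 52 + 103 + 62 = 217
SLOC (source only) = code = 62

Total LOC: 217, SLOC: 62


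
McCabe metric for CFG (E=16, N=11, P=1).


Formula: V(G) = E - N + 2P
V(G) = 16 - 11 + 2*1
V(G) = 5 + 2
V(G) = 7

7


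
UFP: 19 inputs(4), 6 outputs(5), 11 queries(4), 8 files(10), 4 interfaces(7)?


UFP = EI*4 + EO*5 + EQ*4 + ILF*10 + EIF*7
UFP = 19*4 + 6*5 + 11*4 + 8*10 + 4*7
UFP = 76 + 30 + 44 + 80 + 28
UFP = 258

258


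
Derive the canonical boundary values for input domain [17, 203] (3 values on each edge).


Range: [17, 203]
Boundaries: just below min, min, min+1, max-1, max, just above max
Values: [16, 17, 18, 202, 203, 204]

[16, 17, 18, 202, 203, 204]


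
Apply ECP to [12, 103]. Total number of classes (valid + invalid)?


Valid range: [12, 103]
Class 1: x < 12 — invalid
Class 2: 12 ≤ x ≤ 103 — valid
Class 3: x > 103 — invalid
Total equivalence classes: 3

3 equivalence classes


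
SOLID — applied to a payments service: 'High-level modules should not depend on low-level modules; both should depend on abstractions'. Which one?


This describes the Dependency Inversion Principle (DIP)

Dependency Inversion Principle (DIP)


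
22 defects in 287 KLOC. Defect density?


Defect density = defects / KLOC
Defect density = 22 / 287
Defect density = 0.077 defects/KLOC

0.077 defects/KLOC


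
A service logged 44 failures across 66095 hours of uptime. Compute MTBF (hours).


Formula: MTBF = Total operating time / Number of failures
MTBF = 66095 / 44
MTBF = 1502.16 hours

1502.16 hours


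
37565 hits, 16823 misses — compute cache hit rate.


Formula: hit rate = hits / (hits + misses) * 100
hit rate = 37565 / (37565 + 16823) * 100
hit rate = 37565 / 54388 * 100
hit rate = 69.07%

69.07%


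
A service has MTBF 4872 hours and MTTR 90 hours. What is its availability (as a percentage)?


Availability = MTBF / (MTBF + MTTR)
Availability = 4872 / (4872 + 90)
Availability = 4872 / 4962
Availability = 98.1862%

98.1862%


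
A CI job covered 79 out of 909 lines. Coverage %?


Coverage = covered / total * 100
Coverage = 79 / 909 * 100
Coverage = 8.69%

8.69%


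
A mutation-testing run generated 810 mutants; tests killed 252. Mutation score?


Mutation score = killed / total * 100
Mutation score = 252 / 810 * 100
Mutation score = 31.11%

31.11%


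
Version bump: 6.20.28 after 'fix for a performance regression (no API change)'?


Current: 6.20.28
Change category: 'fix for a performance regression (no API change)' → patch bump
SemVer rule: patch bump → increment PATCH (MAJOR and MINOR unchanged)
New: 6.20.29

6.20.29


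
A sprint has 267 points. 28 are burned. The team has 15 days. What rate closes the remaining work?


Formula: Required rate = Remaining points / Days left
Remaining = 267 - 28 = 239 points
Required rate = 239 / 15 = 15.93 points/day

15.93 points/day


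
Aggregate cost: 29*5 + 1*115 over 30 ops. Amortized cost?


Formula: Amortized cost = Total cost / Operations
Total cost = (29 * 5) + (1 * 115)
Total cost = 145 + 115 = 260
Amortized = 260 / 30 = 8.6667

8.6667


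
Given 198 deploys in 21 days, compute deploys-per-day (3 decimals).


Formula: deployments per day = releases / days
= 198 / 21
= 9.429 deploys/day
(equivalently, 66.0 deploys/week)

9.429 deploys/day


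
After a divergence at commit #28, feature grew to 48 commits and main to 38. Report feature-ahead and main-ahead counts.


Common ancestor: commit #28
feature commits after divergence: 48 - 28 = 20
main commits after divergence: 38 - 28 = 10
feature is 20 commits ahead of main
main is 10 commits ahead of feature

feature ahead: 20, main ahead: 10


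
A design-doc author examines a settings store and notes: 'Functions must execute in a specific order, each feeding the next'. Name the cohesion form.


Reasoning: Output of one is input to next
Type: Sequential cohesion

Sequential cohesion


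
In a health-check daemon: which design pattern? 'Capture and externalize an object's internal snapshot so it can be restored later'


This matches the Memento pattern

Memento


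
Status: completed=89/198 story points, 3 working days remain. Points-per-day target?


Formula: Required rate = Remaining points / Days left
Remaining = 198 - 89 = 109 points
Required rate = 109 / 3 = 36.33 points/day

36.33 points/day


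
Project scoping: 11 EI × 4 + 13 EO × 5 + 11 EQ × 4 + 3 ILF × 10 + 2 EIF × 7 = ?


UFP = EI*4 + EO*5 + EQ*4 + ILF*10 + EIF*7
UFP = 11*4 + 13*5 + 11*4 + 3*10 + 2*7
UFP = 44 + 65 + 44 + 30 + 14
UFP = 197

197


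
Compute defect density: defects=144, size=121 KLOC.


Defect density = defects / KLOC
Defect density = 144 / 121
Defect density = 1.19 defects/KLOC

1.19 defects/KLOC


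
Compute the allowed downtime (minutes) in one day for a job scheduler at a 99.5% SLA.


Formula: allowed downtime = period * (100 - SLA) / 100
Period (day) = 1440 minutes
Unavailability fraction = (100 - 99.5) / 100
Allowed downtime = 1440 * (100 - 99.5) / 100
Allowed downtime = 7.2 minutes

7.2 minutes


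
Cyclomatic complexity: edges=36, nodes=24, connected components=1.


Formula: V(G) = E - N + 2P
V(G) = 36 - 24 + 2*1
V(G) = 12 + 2
V(G) = 14

14


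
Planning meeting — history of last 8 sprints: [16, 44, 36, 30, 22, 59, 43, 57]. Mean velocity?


Formula: Avg velocity = Total points / Number of sprints
Points: [16, 44, 36, 30, 22, 59, 43, 57]
Sum = 16 + 44 + 36 + 30 + 22 + 59 + 43 + 57 = 307
Avg velocity = 307 / 8 = 38.38 points/sprint

38.38 points/sprint


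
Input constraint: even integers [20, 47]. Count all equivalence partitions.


Constraint: even integers in [20, 47]
Class 1: x < 20 — out-of-range invalid
Class 2: x in [20,47] but odd — wrong type invalid
Class 3: x in [20,47] and even — valid
Class 4: x > 47 — out-of-range invalid
Total equivalence classes: 4

4 equivalence classes


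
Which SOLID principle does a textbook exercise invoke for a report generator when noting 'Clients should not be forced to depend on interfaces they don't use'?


This describes the Interface Segregation Principle (ISP)

Interface Segregation Principle (ISP)


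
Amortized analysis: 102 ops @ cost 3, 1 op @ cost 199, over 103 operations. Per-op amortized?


Formula: Amortized cost = Total cost / Operations
Total cost = (102 * 3) + (1 * 199)
Total cost = 306 + 199 = 505
Amortized = 505 / 103 = 4.9029

4.9029


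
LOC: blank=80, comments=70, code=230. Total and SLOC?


Total LOC = blank + comment + code
Total LOC = 80 + 70 + 230 = 380
SLOC (source only) = code = 230

Total LOC: 380, SLOC: 230


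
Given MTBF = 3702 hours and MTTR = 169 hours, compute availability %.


Availability = MTBF / (MTBF + MTTR)
Availability = 3702 / (3702 + 169)
Availability = 3702 / 3871
Availability = 95.6342%

95.6342%


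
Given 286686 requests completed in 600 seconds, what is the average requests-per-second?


Formula: throughput = requests / seconds
throughput = 286686 / 600
throughput = 477.81 requests/second

477.81 requests/second


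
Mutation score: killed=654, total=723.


Mutation score = killed / total * 100
Mutation score = 654 / 723 * 100
Mutation score = 90.46%

90.46%


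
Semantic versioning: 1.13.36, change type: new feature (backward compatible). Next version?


Current: 1.13.36
Change category: 'new feature (backward compatible)' → minor bump
SemVer rule: minor bump → increment MINOR, reset PATCH to 0 (MAJOR unchanged)
New: 1.14.0

1.14.0


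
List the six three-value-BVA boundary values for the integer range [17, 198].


Range: [17, 198]
Boundaries: just below min, min, min+1, max-1, max, just above max
Values: [16, 17, 18, 197, 198, 199]

[16, 17, 18, 197, 198, 199]


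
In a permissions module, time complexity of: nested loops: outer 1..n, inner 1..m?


Reasoning: product of independent bounds
Complexity: O(n*m)

O(n*m)


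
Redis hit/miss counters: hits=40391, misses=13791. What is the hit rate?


Formula: hit rate = hits / (hits + misses) * 100
hit rate = 40391 / (40391 + 13791) * 100
hit rate = 40391 / 54182 * 100
hit rate = 74.55%

74.55%


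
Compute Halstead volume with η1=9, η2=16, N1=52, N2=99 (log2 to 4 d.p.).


Formula: V = N * log2(η), where N = N1 + N2 and η = η1 + η2
η = 9 + 16 = 25
N = 52 + 99 = 151
log2(25) ≈ 4.6439
V = 151 * 4.6439 = 701.23

701.23


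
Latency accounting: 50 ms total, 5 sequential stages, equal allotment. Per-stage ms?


Formula: per_stage = total_budget / stages
per_stage = 50 / 5
per_stage = 10.0 ms

10.0 ms


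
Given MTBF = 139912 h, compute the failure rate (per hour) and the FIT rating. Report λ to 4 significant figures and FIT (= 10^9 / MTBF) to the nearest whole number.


Formula: λ = 1 / MTBF; FIT = λ × 1e9 = 1e9 / MTBF
λ = 1 / 139912 ≈ 7.147e-06 failures/hour
FIT = 1e9 / 139912 ≈ 7147 failures per 1e9 hours (nearest whole number)

λ = 7.147e-06 /h, FIT = 7147


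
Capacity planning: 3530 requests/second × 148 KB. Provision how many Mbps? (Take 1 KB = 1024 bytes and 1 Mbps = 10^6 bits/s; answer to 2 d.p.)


Formula: Mbps = payload_bytes * RPS * 8 / 1e6
Payload per request = 148 KB = 148 * 1024 = 151552 bytes
Total bytes/sec = 151552 * 3530 = 534978560
Total bits/sec = 534978560 * 8 = 4279828480
Mbps = 4279828480 / 1e6 = 4279.83

4279.83 Mbps


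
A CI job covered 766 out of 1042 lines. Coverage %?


Coverage = covered / total * 100
Coverage = 766 / 1042 * 100
Coverage = 73.51%

73.51%


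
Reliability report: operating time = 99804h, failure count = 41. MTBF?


Formula: MTBF = Total operating time / Number of failures
MTBF = 99804 / 41
MTBF = 2434.24 hours

2434.24 hours


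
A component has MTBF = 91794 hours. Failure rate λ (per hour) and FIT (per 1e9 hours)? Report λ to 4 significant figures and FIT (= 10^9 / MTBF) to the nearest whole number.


Formula: λ = 1 / MTBF; FIT = λ × 1e9 = 1e9 / MTBF
λ = 1 / 91794 ≈ 1.089e-05 failures/hour
FIT = 1e9 / 91794 ≈ 10894 failures per 1e9 hours (nearest whole number)

λ = 1.089e-05 /h, FIT = 10894
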